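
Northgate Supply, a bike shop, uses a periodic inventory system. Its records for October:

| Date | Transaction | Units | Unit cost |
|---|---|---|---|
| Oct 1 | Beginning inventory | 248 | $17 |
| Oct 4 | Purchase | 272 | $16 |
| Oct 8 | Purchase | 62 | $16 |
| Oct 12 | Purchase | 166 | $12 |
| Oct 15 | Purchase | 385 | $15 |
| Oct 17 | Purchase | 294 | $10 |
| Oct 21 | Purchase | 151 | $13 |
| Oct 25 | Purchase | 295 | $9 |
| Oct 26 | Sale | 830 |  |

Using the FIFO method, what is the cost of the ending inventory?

Oct 26, 830 sold [FIFO — oldest first]: 248 @ $17 + 272 @ $16 + 62 @ $16 + 166 @ $12 + 82 @ $15 = $12,782
Ending inventory: 303 @ $15 + 294 @ $10 + 151 @ $13 + 295 @ $9 = $12,103

Ending inventory = $12,103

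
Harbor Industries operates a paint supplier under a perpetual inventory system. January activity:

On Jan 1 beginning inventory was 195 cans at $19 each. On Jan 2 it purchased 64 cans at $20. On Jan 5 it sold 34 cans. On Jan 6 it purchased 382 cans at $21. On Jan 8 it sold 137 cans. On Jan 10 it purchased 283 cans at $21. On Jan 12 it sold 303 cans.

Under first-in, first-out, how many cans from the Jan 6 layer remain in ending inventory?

Jan 5, 34 sold [FIFO — oldest first]: 34 @ $19 = $646
Jan 8, 137 sold [FIFO — oldest first]: 137 @ $19 = $2,603
Jan 12, 303 sold [FIFO — oldest first]: 24 @ $19 + 64 @ $20 + 215 @ $21 = $6,251
Total COGS = $646 + $2,603 + $6,251 = $9,500
Ending inventory: 167 @ $21 + 283 @ $21 = $9,450

167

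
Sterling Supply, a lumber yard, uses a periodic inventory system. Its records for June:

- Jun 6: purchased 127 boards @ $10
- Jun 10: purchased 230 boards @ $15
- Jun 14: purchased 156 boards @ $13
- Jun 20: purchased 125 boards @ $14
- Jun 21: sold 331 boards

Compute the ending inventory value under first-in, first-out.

Ending inventory = $4,168

Jun 21, 331 sold [FIFO — oldest first]: 127 @ $10 + 204 @ $15 = $4,330
Ending inventory: 26 @ $15 + 156 @ $13 + 125 @ $14 = $4,168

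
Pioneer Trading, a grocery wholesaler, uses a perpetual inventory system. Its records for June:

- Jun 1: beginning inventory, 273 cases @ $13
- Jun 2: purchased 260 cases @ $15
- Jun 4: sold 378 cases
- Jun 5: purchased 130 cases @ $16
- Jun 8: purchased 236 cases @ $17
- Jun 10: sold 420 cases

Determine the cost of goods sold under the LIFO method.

COGS = $12,228

Jun 4, 378 sold [LIFO — newest first]: 260 @ $15 + 118 @ $13 = $5,434
Jun 10, 420 sold [LIFO — newest first]: 236 @ $17 + 130 @ $16 + 54 @ $13 = $6,794
Total COGS = $5,434 + $6,794 = $12,228
Ending inventory: 101 @ $13 = $1,313
Check: goods available $13,541 = COGS $12,228 + ending $1,313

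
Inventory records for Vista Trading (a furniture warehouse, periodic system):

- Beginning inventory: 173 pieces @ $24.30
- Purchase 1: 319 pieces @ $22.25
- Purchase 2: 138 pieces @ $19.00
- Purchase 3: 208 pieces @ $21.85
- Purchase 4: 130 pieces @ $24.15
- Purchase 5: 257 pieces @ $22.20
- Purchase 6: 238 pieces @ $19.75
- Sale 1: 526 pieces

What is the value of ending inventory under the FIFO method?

Sale 1 (526) [FIFO — oldest first]: 173 @ $24.30 + 319 @ $22.25 + 34 @ $19.00 = $11,947.65
Ending inventory: 104 @ $19.00 + 208 @ $21.85 + 130 @ $24.15 + 257 @ $22.20 + 238 @ $19.75 = $20,066.20

Ending inventory = $20,066.20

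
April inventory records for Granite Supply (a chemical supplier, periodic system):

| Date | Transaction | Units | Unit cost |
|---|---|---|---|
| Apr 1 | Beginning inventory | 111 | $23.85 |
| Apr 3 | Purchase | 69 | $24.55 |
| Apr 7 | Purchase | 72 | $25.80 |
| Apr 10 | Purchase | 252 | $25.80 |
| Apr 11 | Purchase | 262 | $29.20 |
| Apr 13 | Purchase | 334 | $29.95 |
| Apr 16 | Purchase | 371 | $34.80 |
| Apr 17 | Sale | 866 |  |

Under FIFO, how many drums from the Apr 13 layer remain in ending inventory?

234

Apr 17, 866 sold [FIFO — oldest first]: 111 @ $23.85 + 69 @ $24.55 + 72 @ $25.80 + 252 @ $25.80 + 262 @ $29.20 + 100 @ $29.95 = $23,345.90
Ending inventory: 234 @ $29.95 + 371 @ $34.80 = $19,919.10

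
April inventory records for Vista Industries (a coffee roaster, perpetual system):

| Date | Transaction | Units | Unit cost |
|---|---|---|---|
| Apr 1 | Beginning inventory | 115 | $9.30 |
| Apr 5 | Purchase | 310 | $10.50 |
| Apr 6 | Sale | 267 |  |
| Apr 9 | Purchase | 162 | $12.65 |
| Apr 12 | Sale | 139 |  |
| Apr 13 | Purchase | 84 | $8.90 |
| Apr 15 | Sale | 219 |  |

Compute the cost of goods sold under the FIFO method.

COGS = $6,712.00

Apr 6, 267 sold [FIFO — oldest first]: 115 @ $9.30 + 152 @ $10.50 = $2,665.50
Apr 12, 139 sold [FIFO — oldest first]: 139 @ $10.50 = $1,459.50
Apr 15, 219 sold [FIFO — oldest first]: 19 @ $10.50 + 162 @ $12.65 + 38 @ $8.90 = $2,587.00
Total COGS = $2,665.50 + $1,459.50 + $2,587.00 = $6,712.00
Ending inventory: 46 @ $8.90 = $409.40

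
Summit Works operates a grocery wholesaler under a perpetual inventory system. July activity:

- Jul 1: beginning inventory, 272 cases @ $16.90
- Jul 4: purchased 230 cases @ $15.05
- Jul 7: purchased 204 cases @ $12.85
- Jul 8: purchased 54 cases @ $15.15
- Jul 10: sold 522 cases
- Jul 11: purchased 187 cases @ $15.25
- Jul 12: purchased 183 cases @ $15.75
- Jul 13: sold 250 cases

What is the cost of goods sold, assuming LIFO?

COGS = $11,379.60

Jul 10, 522 sold [LIFO — newest first]: 54 @ $15.15 + 204 @ $12.85 + 230 @ $15.05 + 34 @ $16.90 = $7,475.60
Jul 13, 250 sold [LIFO — newest first]: 183 @ $15.75 + 67 @ $15.25 = $3,904.00
Total COGS = $7,475.60 + $3,904.00 = $11,379.60
Ending inventory: 238 @ $16.90 + 120 @ $15.25 = $5,852.20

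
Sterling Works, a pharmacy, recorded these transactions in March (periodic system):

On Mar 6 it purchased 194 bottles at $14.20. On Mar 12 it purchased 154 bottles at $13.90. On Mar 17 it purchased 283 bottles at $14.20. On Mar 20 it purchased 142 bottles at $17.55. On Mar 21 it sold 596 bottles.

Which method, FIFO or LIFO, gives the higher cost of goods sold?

LIFO

FIFO COGS: 194 @ $14.20 + 154 @ $13.90 + 248 @ $14.20 = $8,417.00
LIFO COGS: 142 @ $17.55 + 283 @ $14.20 + 154 @ $13.90 + 17 @ $14.20 = $8,892.70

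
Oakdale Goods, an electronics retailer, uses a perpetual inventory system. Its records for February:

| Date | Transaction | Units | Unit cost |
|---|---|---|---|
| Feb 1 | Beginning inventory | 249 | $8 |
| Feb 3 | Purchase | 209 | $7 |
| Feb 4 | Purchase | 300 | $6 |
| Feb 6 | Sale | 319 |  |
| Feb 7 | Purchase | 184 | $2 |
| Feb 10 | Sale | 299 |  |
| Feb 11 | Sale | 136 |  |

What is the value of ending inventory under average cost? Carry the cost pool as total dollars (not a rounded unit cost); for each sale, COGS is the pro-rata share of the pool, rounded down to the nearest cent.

After Feb 1: 249 on hand, pool $1,992.00 (≈ $8.0000 each)
After Feb 3: 458 on hand, pool $3,455.00 (≈ $7.5437 each)
After Feb 4: 758 on hand, pool $5,255.00 (≈ $6.9327 each)
Feb 6, sell 319: 319/758 × $5,255.00 → $2,211.53
After Feb 7: 623 on hand, pool $3,411.47 (≈ $5.4759 each)
Feb 10, sell 299: 299/623 × $3,411.47 → $1,637.28
Feb 11, sell 136: 136/324 × $1,774.19 → $744.72
Total COGS = $2,211.53 + $1,637.28 + $744.72 = $4,593.53
Ending inventory (cost pool remaining) = $1,029.47
Check: goods available $5,623.00 = COGS $4,593.53 + ending $1,029.47

Ending inventory = $1,029.47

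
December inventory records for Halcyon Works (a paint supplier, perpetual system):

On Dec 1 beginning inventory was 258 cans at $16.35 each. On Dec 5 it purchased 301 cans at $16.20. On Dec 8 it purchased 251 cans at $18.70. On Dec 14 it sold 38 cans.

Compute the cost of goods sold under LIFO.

COGS = $710.60

Dec 14, 38 sold [LIFO — newest first]: 38 @ $18.70 = $710.60
Ending inventory: 258 @ $16.35 + 301 @ $16.20 + 213 @ $18.70 = $13,077.60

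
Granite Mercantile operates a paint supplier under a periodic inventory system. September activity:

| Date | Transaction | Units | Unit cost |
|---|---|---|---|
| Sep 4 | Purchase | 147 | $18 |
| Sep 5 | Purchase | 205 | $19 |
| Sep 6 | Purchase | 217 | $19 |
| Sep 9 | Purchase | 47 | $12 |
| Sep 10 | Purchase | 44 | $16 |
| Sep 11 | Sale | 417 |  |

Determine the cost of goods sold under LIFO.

Sep 11, 417 sold [LIFO — newest first]: 44 @ $16 + 47 @ $12 + 217 @ $19 + 109 @ $19 = $7,462
Ending inventory: 147 @ $18 + 96 @ $19 = $4,470

COGS = $7,462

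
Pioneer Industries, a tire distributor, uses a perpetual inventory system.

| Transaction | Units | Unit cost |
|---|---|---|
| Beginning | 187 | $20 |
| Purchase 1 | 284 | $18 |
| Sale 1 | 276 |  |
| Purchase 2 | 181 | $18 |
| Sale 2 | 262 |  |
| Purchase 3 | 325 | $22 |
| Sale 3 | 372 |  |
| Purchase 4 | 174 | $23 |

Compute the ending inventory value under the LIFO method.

Sale 1 (276) [LIFO — newest first]: 276 @ $18 = $4,968
Sale 2 (262) [LIFO — newest first]: 181 @ $18 + 8 @ $18 + 73 @ $20 = $4,862
Sale 3 (372) [LIFO — newest first]: 325 @ $22 + 47 @ $20 = $8,090
Total COGS = $4,968 + $4,862 + $8,090 = $17,920
Ending inventory: 67 @ $20 + 174 @ $23 = $5,342
Check: goods available $23,262 = COGS $17,920 + ending $5,342

Ending inventory = $5,342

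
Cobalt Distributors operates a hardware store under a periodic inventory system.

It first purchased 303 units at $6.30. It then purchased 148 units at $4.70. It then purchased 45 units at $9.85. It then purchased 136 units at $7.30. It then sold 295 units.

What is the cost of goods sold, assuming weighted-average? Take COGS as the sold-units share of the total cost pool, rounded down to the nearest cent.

Sale 1, sell 295: 295/632 × $4,040.55 → $1,886.01
Ending inventory (cost pool remaining) = $2,154.54

COGS = $1,886.01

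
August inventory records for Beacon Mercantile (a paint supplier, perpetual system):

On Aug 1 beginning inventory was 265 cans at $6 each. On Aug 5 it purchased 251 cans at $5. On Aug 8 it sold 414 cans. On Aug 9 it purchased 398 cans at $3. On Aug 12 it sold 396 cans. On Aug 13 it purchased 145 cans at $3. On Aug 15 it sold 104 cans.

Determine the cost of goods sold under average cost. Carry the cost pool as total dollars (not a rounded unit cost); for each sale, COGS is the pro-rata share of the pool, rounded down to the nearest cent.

COGS = $4,007.94

After Aug 1: 265 on hand, pool $1,590.00 (≈ $6.0000 each)
After Aug 5: 516 on hand, pool $2,845.00 (≈ $5.5136 each)
Aug 8, sell 414: 414/516 × $2,845.00 → $2,282.61
After Aug 9: 500 on hand, pool $1,756.39 (≈ $3.5128 each)
Aug 12, sell 396: 396/500 × $1,756.39 → $1,391.06
After Aug 13: 249 on hand, pool $800.33 (≈ $3.2142 each)
Aug 15, sell 104: 104/249 × $800.33 → $334.27
Total COGS = $2,282.61 + $1,391.06 + $334.27 = $4,007.94
Ending inventory (cost pool remaining) = $466.06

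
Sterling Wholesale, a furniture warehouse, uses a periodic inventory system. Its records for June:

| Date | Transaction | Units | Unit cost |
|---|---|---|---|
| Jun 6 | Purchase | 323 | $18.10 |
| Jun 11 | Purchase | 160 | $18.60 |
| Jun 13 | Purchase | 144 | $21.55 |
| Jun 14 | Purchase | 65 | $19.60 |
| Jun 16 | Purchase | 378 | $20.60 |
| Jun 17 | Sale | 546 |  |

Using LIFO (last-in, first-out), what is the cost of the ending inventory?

Jun 17, 546 sold [LIFO — newest first]: 378 @ $20.60 + 65 @ $19.60 + 103 @ $21.55 = $11,280.45
Ending inventory: 323 @ $18.10 + 160 @ $18.60 + 41 @ $21.55 = $9,705.85

Ending inventory = $9,705.85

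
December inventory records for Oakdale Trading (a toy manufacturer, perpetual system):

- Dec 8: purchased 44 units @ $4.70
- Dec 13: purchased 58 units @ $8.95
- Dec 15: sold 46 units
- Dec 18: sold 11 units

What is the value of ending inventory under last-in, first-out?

Dec 15, 46 sold [LIFO — newest first]: 46 @ $8.95 = $411.70
Dec 18, 11 sold [LIFO — newest first]: 11 @ $8.95 = $98.45
Total COGS = $411.70 + $98.45 = $510.15
Ending inventory: 44 @ $4.70 + 1 @ $8.95 = $215.75

Ending inventory = $215.75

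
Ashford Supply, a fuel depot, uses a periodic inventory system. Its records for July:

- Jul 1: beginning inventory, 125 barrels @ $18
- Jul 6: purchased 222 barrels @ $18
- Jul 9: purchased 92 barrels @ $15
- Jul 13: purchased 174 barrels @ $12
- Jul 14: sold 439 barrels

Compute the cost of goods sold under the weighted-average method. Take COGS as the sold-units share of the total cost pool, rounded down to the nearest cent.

COGS = $6,956.68

Jul 14, sell 439: 439/613 × $9,714.00 → $6,956.68
Ending inventory (cost pool remaining) = $2,757.32
Check: goods available $9,714.00 = COGS $6,956.68 + ending $2,757.32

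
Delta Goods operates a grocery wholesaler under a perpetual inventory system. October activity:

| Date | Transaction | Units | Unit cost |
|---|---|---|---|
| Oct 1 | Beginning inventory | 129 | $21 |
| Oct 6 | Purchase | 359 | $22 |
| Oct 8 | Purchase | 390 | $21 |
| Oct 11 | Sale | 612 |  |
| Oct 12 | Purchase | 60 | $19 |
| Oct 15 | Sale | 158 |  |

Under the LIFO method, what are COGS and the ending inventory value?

COGS = $16,370; ending inventory = $3,567

Oct 11, 612 sold [LIFO — newest first]: 390 @ $21 + 222 @ $22 = $13,074
Oct 15, 158 sold [LIFO — newest first]: 60 @ $19 + 98 @ $22 = $3,296
Total COGS = $13,074 + $3,296 = $16,370
Ending inventory: 129 @ $21 + 39 @ $22 = $3,567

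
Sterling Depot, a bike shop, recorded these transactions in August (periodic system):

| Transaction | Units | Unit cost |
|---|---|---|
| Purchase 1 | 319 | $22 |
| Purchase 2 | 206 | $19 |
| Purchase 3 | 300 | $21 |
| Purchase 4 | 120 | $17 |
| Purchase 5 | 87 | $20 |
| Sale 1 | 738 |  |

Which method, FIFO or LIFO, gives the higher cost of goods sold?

FIFO

FIFO COGS: 319 @ $22 + 206 @ $19 + 213 @ $21 = $15,405
LIFO COGS: 87 @ $20 + 120 @ $17 + 300 @ $21 + 206 @ $19 + 25 @ $22 = $14,544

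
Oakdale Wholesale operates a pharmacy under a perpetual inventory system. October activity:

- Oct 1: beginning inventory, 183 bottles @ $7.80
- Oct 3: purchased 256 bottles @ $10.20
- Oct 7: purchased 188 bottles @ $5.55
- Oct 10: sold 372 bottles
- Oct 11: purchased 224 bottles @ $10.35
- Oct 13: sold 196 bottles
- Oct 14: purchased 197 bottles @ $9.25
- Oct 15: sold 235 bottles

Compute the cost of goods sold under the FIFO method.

Oct 10, 372 sold [FIFO — oldest first]: 183 @ $7.80 + 189 @ $10.20 = $3,355.20
Oct 13, 196 sold [FIFO — oldest first]: 67 @ $10.20 + 129 @ $5.55 = $1,399.35
Oct 15, 235 sold [FIFO — oldest first]: 59 @ $5.55 + 176 @ $10.35 = $2,149.05
Total COGS = $3,355.20 + $1,399.35 + $2,149.05 = $6,903.60
Ending inventory: 48 @ $10.35 + 197 @ $9.25 = $2,319.05

COGS = $6,903.60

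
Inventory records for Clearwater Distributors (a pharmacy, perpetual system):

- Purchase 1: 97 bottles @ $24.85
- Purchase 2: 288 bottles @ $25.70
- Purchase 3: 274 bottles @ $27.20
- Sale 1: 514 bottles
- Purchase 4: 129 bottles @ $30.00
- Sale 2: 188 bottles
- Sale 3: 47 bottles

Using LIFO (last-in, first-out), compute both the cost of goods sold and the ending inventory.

Sale 1 (514) [LIFO — newest first]: 274 @ $27.20 + 240 @ $25.70 = $13,620.80
Sale 2 (188) [LIFO — newest first]: 129 @ $30.00 + 48 @ $25.70 + 11 @ $24.85 = $5,376.95
Sale 3 (47) [LIFO — newest first]: 47 @ $24.85 = $1,167.95
Total COGS = $13,620.80 + $5,376.95 + $1,167.95 = $20,165.70
Ending inventory: 39 @ $24.85 = $969.15
Check: goods available $21,134.85 = COGS $20,165.70 + ending $969.15

COGS = $20,165.70; ending inventory = $969.15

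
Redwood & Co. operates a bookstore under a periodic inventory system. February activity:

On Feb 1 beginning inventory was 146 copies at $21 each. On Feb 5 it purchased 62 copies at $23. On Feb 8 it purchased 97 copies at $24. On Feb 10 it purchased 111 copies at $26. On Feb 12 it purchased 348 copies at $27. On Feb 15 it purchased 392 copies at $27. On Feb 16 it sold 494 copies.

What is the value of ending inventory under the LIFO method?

Ending inventory = $16,348

Feb 16, 494 sold [LIFO — newest first]: 392 @ $27 + 102 @ $27 = $13,338
Ending inventory: 146 @ $21 + 62 @ $23 + 97 @ $24 + 111 @ $26 + 246 @ $27 = $16,348
Check: goods available $29,686 = COGS $13,338 + ending $16,348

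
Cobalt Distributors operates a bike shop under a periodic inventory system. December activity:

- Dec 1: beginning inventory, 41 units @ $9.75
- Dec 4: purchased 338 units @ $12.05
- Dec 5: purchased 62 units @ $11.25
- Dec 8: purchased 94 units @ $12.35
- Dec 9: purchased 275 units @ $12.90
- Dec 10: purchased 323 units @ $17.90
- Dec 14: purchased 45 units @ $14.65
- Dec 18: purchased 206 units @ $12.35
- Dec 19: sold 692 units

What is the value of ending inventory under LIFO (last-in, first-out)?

Ending inventory = $8,356.35

Dec 19, 692 sold [LIFO — newest first]: 206 @ $12.35 + 45 @ $14.65 + 323 @ $17.90 + 118 @ $12.90 = $10,507.25
Ending inventory: 41 @ $9.75 + 338 @ $12.05 + 62 @ $11.25 + 94 @ $12.35 + 157 @ $12.90 = $8,356.35
Check: goods available $18,863.60 = COGS $10,507.25 + ending $8,356.35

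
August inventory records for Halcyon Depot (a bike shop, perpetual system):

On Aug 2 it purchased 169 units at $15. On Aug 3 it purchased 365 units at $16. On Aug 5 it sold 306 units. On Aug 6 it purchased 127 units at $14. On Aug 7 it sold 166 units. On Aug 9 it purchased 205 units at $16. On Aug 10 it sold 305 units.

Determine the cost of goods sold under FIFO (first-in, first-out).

COGS = $12,009

Aug 5, 306 sold [FIFO — oldest first]: 169 @ $15 + 137 @ $16 = $4,727
Aug 7, 166 sold [FIFO — oldest first]: 166 @ $16 = $2,656
Aug 10, 305 sold [FIFO — oldest first]: 62 @ $16 + 127 @ $14 + 116 @ $16 = $4,626
Total COGS = $4,727 + $2,656 + $4,626 = $12,009
Ending inventory: 89 @ $16 = $1,424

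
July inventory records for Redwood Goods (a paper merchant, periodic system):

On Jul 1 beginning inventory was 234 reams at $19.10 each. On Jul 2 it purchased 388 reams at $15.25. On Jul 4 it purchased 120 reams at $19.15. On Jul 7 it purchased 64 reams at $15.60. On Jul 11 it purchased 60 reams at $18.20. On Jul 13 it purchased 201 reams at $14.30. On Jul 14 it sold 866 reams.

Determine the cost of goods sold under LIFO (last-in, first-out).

COGS = $13,810.00

Jul 14, 866 sold [LIFO — newest first]: 201 @ $14.30 + 60 @ $18.20 + 64 @ $15.60 + 120 @ $19.15 + 388 @ $15.25 + 33 @ $19.10 = $13,810.00
Ending inventory: 201 @ $19.10 = $3,839.10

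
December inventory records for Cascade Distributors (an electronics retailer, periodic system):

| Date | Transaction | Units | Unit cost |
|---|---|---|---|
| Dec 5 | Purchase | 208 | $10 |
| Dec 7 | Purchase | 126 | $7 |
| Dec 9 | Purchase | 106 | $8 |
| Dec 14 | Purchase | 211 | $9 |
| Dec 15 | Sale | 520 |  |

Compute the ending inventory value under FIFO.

Ending inventory = $1,179

Dec 15, 520 sold [FIFO — oldest first]: 208 @ $10 + 126 @ $7 + 106 @ $8 + 80 @ $9 = $4,530
Ending inventory: 131 @ $9 = $1,179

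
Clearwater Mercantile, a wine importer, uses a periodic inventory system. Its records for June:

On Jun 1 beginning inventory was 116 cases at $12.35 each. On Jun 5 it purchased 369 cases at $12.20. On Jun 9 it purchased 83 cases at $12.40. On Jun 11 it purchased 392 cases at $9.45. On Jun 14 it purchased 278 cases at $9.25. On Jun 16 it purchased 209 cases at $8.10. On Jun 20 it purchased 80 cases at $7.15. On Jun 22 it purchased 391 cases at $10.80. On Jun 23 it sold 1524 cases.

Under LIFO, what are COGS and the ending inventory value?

Jun 23, 1524 sold [LIFO — newest first]: 391 @ $10.80 + 80 @ $7.15 + 209 @ $8.10 + 278 @ $9.25 + 392 @ $9.45 + 83 @ $12.40 + 91 @ $12.20 = $14,903.00
Ending inventory: 116 @ $12.35 + 278 @ $12.20 = $4,824.20

COGS = $14,903.00; ending inventory = $4,824.20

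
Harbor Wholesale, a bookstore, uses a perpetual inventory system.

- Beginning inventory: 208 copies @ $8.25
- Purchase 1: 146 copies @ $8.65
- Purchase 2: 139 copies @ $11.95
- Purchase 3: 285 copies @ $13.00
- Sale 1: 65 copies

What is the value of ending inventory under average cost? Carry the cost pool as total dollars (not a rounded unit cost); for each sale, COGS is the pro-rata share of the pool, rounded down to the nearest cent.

After Beginning: 208 on hand, pool $1,716.00 (≈ $8.2500 each)
After Purchase 1: 354 on hand, pool $2,978.90 (≈ $8.4150 each)
After Purchase 2: 493 on hand, pool $4,639.95 (≈ $9.4117 each)
After Purchase 3: 778 on hand, pool $8,344.95 (≈ $10.7262 each)
Sale 1, sell 65: 65/778 × $8,344.95 → $697.20
Ending inventory (cost pool remaining) = $7,647.75

Ending inventory = $7,647.75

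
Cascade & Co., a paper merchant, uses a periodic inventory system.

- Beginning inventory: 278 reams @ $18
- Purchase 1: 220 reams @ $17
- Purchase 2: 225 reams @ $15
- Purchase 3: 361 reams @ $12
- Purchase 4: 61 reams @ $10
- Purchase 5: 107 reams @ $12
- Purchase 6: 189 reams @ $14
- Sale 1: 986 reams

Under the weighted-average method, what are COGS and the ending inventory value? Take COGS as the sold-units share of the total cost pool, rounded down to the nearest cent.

Sale 1, sell 986: 986/1441 × $20,991.00 → $14,363.02
Ending inventory (cost pool remaining) = $6,627.98

COGS = $14,363.02; ending inventory = $6,627.98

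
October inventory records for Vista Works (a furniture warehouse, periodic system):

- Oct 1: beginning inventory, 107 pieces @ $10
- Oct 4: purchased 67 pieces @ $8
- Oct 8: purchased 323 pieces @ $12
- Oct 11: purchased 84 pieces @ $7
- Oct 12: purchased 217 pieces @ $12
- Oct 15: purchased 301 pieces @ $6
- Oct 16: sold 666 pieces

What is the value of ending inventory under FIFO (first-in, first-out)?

Ending inventory = $3,390

Oct 16, 666 sold [FIFO — oldest first]: 107 @ $10 + 67 @ $8 + 323 @ $12 + 84 @ $7 + 85 @ $12 = $7,090
Ending inventory: 132 @ $12 + 301 @ $6 = $3,390
Check: goods available $10,480 = COGS $7,090 + ending $3,390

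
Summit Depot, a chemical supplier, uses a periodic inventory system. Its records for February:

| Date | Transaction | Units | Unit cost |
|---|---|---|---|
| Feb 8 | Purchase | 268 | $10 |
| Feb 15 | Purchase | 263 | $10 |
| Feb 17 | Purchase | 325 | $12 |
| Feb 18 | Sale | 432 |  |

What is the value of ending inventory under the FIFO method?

Feb 18, 432 sold [FIFO — oldest first]: 268 @ $10 + 164 @ $10 = $4,320
Ending inventory: 99 @ $10 + 325 @ $12 = $4,890

Ending inventory = $4,890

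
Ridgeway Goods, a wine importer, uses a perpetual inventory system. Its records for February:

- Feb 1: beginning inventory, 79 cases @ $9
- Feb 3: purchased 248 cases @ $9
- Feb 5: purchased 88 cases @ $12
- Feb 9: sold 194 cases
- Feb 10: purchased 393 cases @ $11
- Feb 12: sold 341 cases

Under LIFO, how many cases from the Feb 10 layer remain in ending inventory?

52

Feb 9, 194 sold [LIFO — newest first]: 88 @ $12 + 106 @ $9 = $2,010
Feb 12, 341 sold [LIFO — newest first]: 341 @ $11 = $3,751
Total COGS = $2,010 + $3,751 = $5,761
Ending inventory: 79 @ $9 + 142 @ $9 + 52 @ $11 = $2,561
Check: goods available $8,322 = COGS $5,761 + ending $2,561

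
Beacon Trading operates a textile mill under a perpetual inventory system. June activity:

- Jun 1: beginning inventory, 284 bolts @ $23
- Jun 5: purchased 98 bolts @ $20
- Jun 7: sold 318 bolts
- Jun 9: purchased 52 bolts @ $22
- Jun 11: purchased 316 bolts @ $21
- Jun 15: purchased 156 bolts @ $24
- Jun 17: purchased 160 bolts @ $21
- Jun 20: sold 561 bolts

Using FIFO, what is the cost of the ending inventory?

Ending inventory = $4,008

Jun 7, 318 sold [FIFO — oldest first]: 284 @ $23 + 34 @ $20 = $7,212
Jun 20, 561 sold [FIFO — oldest first]: 64 @ $20 + 52 @ $22 + 316 @ $21 + 129 @ $24 = $12,156
Total COGS = $7,212 + $12,156 = $19,368
Ending inventory: 27 @ $24 + 160 @ $21 = $4,008
Check: goods available $23,376 = COGS $19,368 + ending $4,008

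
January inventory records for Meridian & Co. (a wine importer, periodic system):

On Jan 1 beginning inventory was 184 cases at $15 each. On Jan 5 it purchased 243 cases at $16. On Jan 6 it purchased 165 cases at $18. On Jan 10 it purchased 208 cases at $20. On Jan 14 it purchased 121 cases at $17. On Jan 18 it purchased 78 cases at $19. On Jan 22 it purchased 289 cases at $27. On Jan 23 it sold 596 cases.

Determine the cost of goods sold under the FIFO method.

Jan 23, 596 sold [FIFO — oldest first]: 184 @ $15 + 243 @ $16 + 165 @ $18 + 4 @ $20 = $9,698
Ending inventory: 204 @ $20 + 121 @ $17 + 78 @ $19 + 289 @ $27 = $15,422

COGS = $9,698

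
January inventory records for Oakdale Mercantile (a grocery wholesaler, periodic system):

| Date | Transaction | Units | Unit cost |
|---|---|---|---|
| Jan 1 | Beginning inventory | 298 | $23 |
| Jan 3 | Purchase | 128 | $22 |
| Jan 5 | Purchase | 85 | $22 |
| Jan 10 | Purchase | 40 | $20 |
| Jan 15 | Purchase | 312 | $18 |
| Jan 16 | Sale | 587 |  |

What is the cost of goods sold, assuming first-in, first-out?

COGS = $12,988

Jan 16, 587 sold [FIFO — oldest first]: 298 @ $23 + 128 @ $22 + 85 @ $22 + 40 @ $20 + 36 @ $18 = $12,988
Ending inventory: 276 @ $18 = $4,968
Check: goods available $17,956 = COGS $12,988 + ending $4,968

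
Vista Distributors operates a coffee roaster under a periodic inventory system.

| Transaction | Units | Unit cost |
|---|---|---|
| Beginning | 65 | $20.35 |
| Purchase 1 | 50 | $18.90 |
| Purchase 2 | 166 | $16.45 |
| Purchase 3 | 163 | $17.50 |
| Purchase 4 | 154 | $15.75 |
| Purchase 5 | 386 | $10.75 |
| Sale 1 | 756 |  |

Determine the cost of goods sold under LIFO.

COGS = $10,299.35

Sale 1 (756) [LIFO — newest first]: 386 @ $10.75 + 154 @ $15.75 + 163 @ $17.50 + 53 @ $16.45 = $10,299.35
Ending inventory: 65 @ $20.35 + 50 @ $18.90 + 113 @ $16.45 = $4,126.60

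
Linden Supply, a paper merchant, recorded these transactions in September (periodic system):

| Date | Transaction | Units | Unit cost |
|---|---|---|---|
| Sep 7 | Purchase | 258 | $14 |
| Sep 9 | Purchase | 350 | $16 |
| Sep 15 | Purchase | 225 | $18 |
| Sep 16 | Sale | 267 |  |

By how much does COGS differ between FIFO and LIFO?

FIFO COGS: 258 @ $14 + 9 @ $16 = $3,756
LIFO COGS: 225 @ $18 + 42 @ $16 = $4,722
Difference = |$3,756 − $4,722| = $966

$966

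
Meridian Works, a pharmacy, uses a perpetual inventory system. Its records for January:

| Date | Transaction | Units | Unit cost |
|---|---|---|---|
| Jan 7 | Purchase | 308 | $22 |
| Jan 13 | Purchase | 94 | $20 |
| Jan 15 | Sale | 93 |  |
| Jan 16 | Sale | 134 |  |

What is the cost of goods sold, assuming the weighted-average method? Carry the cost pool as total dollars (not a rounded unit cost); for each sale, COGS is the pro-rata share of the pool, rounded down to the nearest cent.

After Jan 7: 308 on hand, pool $6,776.00 (≈ $22.0000 each)
After Jan 13: 402 on hand, pool $8,656.00 (≈ $21.5323 each)
Jan 15, sell 93: 93/402 × $8,656.00 → $2,002.50
Jan 16, sell 134: 134/309 × $6,653.50 → $2,885.33
Total COGS = $2,002.50 + $2,885.33 = $4,887.83
Ending inventory (cost pool remaining) = $3,768.17

COGS = $4,887.83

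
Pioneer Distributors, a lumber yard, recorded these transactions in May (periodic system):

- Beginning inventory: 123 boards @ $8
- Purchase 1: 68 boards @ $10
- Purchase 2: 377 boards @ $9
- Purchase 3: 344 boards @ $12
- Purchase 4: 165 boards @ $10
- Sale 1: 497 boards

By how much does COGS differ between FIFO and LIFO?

$1,216

FIFO COGS: 123 @ $8 + 68 @ $10 + 306 @ $9 = $4,418
LIFO COGS: 165 @ $10 + 332 @ $12 = $5,634
Difference = |$4,418 − $5,634| = $1,216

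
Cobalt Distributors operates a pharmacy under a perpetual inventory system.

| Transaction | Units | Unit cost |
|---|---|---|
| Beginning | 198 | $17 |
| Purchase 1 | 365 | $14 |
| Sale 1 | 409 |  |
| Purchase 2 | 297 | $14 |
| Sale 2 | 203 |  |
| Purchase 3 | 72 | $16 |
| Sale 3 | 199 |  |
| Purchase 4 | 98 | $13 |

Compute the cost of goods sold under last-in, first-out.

Sale 1 (409) [LIFO — newest first]: 365 @ $14 + 44 @ $17 = $5,858
Sale 2 (203) [LIFO — newest first]: 203 @ $14 = $2,842
Sale 3 (199) [LIFO — newest first]: 72 @ $16 + 94 @ $14 + 33 @ $17 = $3,029
Total COGS = $5,858 + $2,842 + $3,029 = $11,729
Ending inventory: 121 @ $17 + 98 @ $13 = $3,331

COGS = $11,729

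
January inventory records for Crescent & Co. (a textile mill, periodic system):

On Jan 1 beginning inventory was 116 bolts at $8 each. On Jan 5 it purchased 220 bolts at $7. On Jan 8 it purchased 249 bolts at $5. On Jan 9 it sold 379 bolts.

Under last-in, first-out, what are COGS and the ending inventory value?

COGS = $2,155; ending inventory = $1,558

Jan 9, 379 sold [LIFO — newest first]: 249 @ $5 + 130 @ $7 = $2,155
Ending inventory: 116 @ $8 + 90 @ $7 = $1,558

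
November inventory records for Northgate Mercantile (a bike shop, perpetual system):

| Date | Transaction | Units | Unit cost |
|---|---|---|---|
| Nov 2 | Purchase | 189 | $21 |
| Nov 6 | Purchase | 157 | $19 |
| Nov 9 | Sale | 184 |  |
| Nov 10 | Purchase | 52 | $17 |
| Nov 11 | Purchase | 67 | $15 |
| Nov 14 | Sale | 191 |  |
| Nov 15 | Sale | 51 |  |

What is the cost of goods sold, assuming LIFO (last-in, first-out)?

COGS = $8,022

Nov 9, 184 sold [LIFO — newest first]: 157 @ $19 + 27 @ $21 = $3,550
Nov 14, 191 sold [LIFO — newest first]: 67 @ $15 + 52 @ $17 + 72 @ $21 = $3,401
Nov 15, 51 sold [LIFO — newest first]: 51 @ $21 = $1,071
Total COGS = $3,550 + $3,401 + $1,071 = $8,022
Ending inventory: 39 @ $21 = $819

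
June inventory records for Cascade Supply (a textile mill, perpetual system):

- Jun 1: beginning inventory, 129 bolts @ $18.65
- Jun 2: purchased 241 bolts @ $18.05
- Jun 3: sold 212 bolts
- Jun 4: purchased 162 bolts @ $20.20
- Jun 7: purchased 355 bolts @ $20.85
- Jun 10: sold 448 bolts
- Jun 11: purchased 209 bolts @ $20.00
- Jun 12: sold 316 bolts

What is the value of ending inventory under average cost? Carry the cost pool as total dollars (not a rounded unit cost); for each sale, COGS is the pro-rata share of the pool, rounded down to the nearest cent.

Ending inventory = $2,405.48

After Jun 1: 129 on hand, pool $2,405.85 (≈ $18.6500 each)
After Jun 2: 370 on hand, pool $6,755.90 (≈ $18.2592 each)
Jun 3, sell 212: 212/370 × $6,755.90 → $3,870.94
After Jun 4: 320 on hand, pool $6,157.36 (≈ $19.2417 each)
After Jun 7: 675 on hand, pool $13,559.11 (≈ $20.0876 each)
Jun 10, sell 448: 448/675 × $13,559.11 → $8,999.23
After Jun 11: 436 on hand, pool $8,739.88 (≈ $20.0456 each)
Jun 12, sell 316: 316/436 × $8,739.88 → $6,334.40
Total COGS = $3,870.94 + $8,999.23 + $6,334.40 = $19,204.57
Ending inventory (cost pool remaining) = $2,405.48
Check: goods available $21,610.05 = COGS $19,204.57 + ending $2,405.48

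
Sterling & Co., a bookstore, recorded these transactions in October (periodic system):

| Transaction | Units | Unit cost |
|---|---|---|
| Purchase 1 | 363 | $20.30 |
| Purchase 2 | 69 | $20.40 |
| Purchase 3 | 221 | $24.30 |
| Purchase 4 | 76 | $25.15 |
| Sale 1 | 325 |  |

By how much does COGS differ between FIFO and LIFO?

FIFO COGS: 325 @ $20.30 = $6,597.50
LIFO COGS: 76 @ $25.15 + 221 @ $24.30 + 28 @ $20.40 = $7,852.90
Difference = |$6,597.50 − $7,852.90| = $1,255.40

$1,255.40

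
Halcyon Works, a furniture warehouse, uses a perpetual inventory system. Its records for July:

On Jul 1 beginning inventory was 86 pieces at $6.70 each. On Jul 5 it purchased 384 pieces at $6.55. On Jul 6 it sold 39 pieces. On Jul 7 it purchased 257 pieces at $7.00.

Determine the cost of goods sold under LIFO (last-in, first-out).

Jul 6, 39 sold [LIFO — newest first]: 39 @ $6.55 = $255.45
Ending inventory: 86 @ $6.70 + 345 @ $6.55 + 257 @ $7.00 = $4,634.95

COGS = $255.45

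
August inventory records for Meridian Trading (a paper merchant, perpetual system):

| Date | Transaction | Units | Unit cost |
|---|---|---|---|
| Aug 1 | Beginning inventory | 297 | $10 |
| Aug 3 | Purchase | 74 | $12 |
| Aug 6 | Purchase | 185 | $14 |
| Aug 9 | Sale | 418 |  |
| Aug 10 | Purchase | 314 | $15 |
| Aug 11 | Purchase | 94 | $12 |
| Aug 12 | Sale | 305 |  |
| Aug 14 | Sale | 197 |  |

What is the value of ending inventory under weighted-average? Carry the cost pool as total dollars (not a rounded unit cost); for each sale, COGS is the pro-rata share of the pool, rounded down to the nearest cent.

After Aug 1: 297 on hand, pool $2,970.00 (≈ $10.0000 each)
After Aug 3: 371 on hand, pool $3,858.00 (≈ $10.3989 each)
After Aug 6: 556 on hand, pool $6,448.00 (≈ $11.5971 each)
Aug 9, sell 418: 418/556 × $6,448.00 → $4,847.59
After Aug 10: 452 on hand, pool $6,310.41 (≈ $13.9611 each)
After Aug 11: 546 on hand, pool $7,438.41 (≈ $13.6235 each)
Aug 12, sell 305: 305/546 × $7,438.41 → $4,155.15
Aug 14, sell 197: 197/241 × $3,283.26 → $2,683.82
Total COGS = $4,847.59 + $4,155.15 + $2,683.82 = $11,686.56
Ending inventory (cost pool remaining) = $599.44

Ending inventory = $599.44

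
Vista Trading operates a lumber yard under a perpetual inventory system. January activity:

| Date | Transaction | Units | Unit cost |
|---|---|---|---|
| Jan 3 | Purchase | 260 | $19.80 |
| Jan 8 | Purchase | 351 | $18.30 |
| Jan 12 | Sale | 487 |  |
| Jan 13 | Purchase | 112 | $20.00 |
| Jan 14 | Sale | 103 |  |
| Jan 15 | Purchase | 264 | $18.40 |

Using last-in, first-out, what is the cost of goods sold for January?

Jan 12, 487 sold [LIFO — newest first]: 351 @ $18.30 + 136 @ $19.80 = $9,116.10
Jan 14, 103 sold [LIFO — newest first]: 103 @ $20.00 = $2,060.00
Total COGS = $9,116.10 + $2,060.00 = $11,176.10
Ending inventory: 124 @ $19.80 + 9 @ $20.00 + 264 @ $18.40 = $7,492.80
Check: goods available $18,668.90 = COGS $11,176.10 + ending $7,492.80

COGS = $11,176.10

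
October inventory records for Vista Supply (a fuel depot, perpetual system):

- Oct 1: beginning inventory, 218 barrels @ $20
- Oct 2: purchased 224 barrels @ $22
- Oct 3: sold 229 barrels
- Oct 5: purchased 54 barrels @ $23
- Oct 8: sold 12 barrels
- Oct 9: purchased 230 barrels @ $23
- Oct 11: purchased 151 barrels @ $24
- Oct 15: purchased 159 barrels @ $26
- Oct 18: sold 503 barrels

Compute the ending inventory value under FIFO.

Oct 3, 229 sold [FIFO — oldest first]: 218 @ $20 + 11 @ $22 = $4,602
Oct 8, 12 sold [FIFO — oldest first]: 12 @ $22 = $264
Oct 18, 503 sold [FIFO — oldest first]: 201 @ $22 + 54 @ $23 + 230 @ $23 + 18 @ $24 = $11,386
Total COGS = $4,602 + $264 + $11,386 = $16,252
Ending inventory: 133 @ $24 + 159 @ $26 = $7,326

Ending inventory = $7,326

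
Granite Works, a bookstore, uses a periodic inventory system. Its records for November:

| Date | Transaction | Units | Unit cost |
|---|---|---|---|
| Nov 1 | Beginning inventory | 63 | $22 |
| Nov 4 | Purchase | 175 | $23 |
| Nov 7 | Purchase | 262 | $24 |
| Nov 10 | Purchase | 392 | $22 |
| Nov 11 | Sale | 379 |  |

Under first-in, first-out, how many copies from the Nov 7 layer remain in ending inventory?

Nov 11, 379 sold [FIFO — oldest first]: 63 @ $22 + 175 @ $23 + 141 @ $24 = $8,795
Ending inventory: 121 @ $24 + 392 @ $22 = $11,528

121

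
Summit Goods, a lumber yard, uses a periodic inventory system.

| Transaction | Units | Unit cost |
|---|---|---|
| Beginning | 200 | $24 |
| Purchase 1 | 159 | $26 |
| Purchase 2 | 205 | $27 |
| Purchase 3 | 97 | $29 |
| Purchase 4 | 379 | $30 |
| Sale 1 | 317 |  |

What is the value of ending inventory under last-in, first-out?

Ending inventory = $19,142

Sale 1 (317) [LIFO — newest first]: 317 @ $30 = $9,510
Ending inventory: 200 @ $24 + 159 @ $26 + 205 @ $27 + 97 @ $29 + 62 @ $30 = $19,142
Check: goods available $28,652 = COGS $9,510 + ending $19,142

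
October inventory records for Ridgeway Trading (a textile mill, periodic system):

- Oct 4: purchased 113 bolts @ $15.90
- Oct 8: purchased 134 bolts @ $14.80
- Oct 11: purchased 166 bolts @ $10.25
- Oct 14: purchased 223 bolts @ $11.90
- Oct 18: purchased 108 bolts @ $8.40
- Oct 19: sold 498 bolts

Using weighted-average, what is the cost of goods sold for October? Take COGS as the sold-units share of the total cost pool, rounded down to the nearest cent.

COGS = $6,052.50

Oct 19, sell 498: 498/744 × $9,042.30 → $6,052.50
Ending inventory (cost pool remaining) = $2,989.80
Check: goods available $9,042.30 = COGS $6,052.50 + ending $2,989.80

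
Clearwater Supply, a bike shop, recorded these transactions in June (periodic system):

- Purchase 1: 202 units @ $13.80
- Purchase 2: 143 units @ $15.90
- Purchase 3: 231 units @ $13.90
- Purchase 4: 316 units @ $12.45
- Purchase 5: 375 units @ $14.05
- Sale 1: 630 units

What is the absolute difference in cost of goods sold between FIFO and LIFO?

FIFO COGS: 202 @ $13.80 + 143 @ $15.90 + 231 @ $13.90 + 54 @ $12.45 = $8,944.50
LIFO COGS: 375 @ $14.05 + 255 @ $12.45 = $8,443.50
Difference = |$8,944.50 − $8,443.50| = $501.00

$501.00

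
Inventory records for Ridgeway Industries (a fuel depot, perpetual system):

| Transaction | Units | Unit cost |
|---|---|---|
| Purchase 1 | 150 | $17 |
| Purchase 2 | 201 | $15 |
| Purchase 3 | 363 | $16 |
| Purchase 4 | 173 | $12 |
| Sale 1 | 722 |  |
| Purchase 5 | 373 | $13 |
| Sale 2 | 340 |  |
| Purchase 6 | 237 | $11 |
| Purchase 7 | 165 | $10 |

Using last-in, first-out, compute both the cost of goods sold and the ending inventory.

COGS = $15,094; ending inventory = $7,461

Sale 1 (722) [LIFO — newest first]: 173 @ $12 + 363 @ $16 + 186 @ $15 = $10,674
Sale 2 (340) [LIFO — newest first]: 340 @ $13 = $4,420
Total COGS = $10,674 + $4,420 = $15,094
Ending inventory: 150 @ $17 + 15 @ $15 + 33 @ $13 + 237 @ $11 + 165 @ $10 = $7,461
Check: goods available $22,555 = COGS $15,094 + ending $7,461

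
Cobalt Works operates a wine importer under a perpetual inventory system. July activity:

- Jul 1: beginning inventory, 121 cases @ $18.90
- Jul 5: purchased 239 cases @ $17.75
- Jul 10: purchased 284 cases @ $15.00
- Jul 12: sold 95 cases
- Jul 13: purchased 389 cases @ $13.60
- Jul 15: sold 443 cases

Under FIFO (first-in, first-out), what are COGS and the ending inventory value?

Jul 12, 95 sold [FIFO — oldest first]: 95 @ $18.90 = $1,795.50
Jul 15, 443 sold [FIFO — oldest first]: 26 @ $18.90 + 239 @ $17.75 + 178 @ $15.00 = $7,403.65
Total COGS = $1,795.50 + $7,403.65 = $9,199.15
Ending inventory: 106 @ $15.00 + 389 @ $13.60 = $6,880.40

COGS = $9,199.15; ending inventory = $6,880.40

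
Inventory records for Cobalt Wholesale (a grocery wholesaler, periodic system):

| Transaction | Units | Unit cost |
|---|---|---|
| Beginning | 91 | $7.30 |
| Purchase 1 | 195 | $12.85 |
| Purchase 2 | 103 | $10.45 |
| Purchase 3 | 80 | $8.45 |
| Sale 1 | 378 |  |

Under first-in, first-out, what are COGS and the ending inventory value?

Sale 1 (378) [FIFO — oldest first]: 91 @ $7.30 + 195 @ $12.85 + 92 @ $10.45 = $4,131.45
Ending inventory: 11 @ $10.45 + 80 @ $8.45 = $790.95
Check: goods available $4,922.40 = COGS $4,131.45 + ending $790.95

COGS = $4,131.45; ending inventory = $790.95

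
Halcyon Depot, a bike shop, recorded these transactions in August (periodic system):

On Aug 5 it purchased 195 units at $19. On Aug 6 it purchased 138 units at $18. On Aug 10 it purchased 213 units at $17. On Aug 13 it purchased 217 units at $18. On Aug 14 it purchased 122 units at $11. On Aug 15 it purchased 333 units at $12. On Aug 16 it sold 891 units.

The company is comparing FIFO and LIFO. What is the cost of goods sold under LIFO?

FIFO COGS: 195 @ $19 + 138 @ $18 + 213 @ $17 + 217 @ $18 + 122 @ $11 + 6 @ $12 = $15,130
LIFO COGS: 333 @ $12 + 122 @ $11 + 217 @ $18 + 213 @ $17 + 6 @ $18 = $12,973

COGS = $12,973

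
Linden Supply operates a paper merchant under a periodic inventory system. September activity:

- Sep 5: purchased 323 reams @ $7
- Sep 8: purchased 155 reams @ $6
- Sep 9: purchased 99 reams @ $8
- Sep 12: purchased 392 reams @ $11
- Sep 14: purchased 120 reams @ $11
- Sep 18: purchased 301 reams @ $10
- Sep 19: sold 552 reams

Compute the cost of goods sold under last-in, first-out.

COGS = $5,771

Sep 19, 552 sold [LIFO — newest first]: 301 @ $10 + 120 @ $11 + 131 @ $11 = $5,771
Ending inventory: 323 @ $7 + 155 @ $6 + 99 @ $8 + 261 @ $11 = $6,854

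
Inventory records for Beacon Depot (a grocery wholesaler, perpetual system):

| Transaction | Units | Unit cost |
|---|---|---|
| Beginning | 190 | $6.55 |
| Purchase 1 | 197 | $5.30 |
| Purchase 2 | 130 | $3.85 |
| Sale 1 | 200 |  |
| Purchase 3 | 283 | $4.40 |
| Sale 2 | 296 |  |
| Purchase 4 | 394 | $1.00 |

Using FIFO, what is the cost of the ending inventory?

Sale 1 (200) [FIFO — oldest first]: 190 @ $6.55 + 10 @ $5.30 = $1,297.50
Sale 2 (296) [FIFO — oldest first]: 187 @ $5.30 + 109 @ $3.85 = $1,410.75
Total COGS = $1,297.50 + $1,410.75 = $2,708.25
Ending inventory: 21 @ $3.85 + 283 @ $4.40 + 394 @ $1.00 = $1,720.05
Check: goods available $4,428.30 = COGS $2,708.25 + ending $1,720.05

Ending inventory = $1,720.05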